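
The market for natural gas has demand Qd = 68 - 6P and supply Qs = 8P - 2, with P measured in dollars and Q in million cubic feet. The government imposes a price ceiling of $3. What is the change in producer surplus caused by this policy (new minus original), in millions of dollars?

Equilibrium: 68 - 6P = 8P - 2, so 70 = 14P and P* = 5, Q* = 38.
Since 3 < 5, the ceiling is binding.
At P = 3: Qd = 68 - 6·3 = 50 and Qs = 8·3 - 2 = 22.
Producer surplus without the control is ½ · (5 - 0.25) · 38 = 90.25.
With the ceiling, producers sell 22 units at 3, so PS = ½ · (3 - 0.25) · 22 = 30.25.
Change in producer surplus = 30.25 - 90.25 = -60.

-60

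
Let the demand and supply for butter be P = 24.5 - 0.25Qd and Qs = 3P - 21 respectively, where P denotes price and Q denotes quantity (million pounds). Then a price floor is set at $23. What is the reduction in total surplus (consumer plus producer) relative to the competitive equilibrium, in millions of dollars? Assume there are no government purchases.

168

Rearranging demand gives Qd = 98 - 4P. Without the control the market clears where 98 - 4P = 3P - 21, i.e. P* = 17 and Q* = 30.
Since 23 > 17, the floor is binding.
At P = 23: Qd = 98 - 4·23 = 6 and Qs = 3·23 - 21 = 48.
Quantity traded falls to 6. At Q = 6 the demand price is (98 - 6)/4 = 23 and the supply price is (21 + 6)/3 = 9.
Deadweight loss = ½ · (23 - 9) · (30 - 6) = ½ · 14 · 24 = 168.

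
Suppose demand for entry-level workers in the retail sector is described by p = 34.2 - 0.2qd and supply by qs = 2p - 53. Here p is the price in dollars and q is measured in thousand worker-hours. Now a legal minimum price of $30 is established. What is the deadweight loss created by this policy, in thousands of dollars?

Rearranging demand gives qd = 171 - 5p. Equilibrium: 171 - 5p = 2p - 53, so 224 = 7p and p* = 32, q* = 11.
Since 30 is below p* = 32, the floor does not bind and the free-market outcome prevails.
Since the control does not bind, no trades are prevented and deadweight loss is zero.

0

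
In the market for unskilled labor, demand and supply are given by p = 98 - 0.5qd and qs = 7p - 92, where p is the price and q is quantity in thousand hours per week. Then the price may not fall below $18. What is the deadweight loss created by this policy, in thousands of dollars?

0

Rearranging demand gives qd = 196 - 2p. Without the control the market clears where 196 - 2p = 7p - 92, i.e. p* = 32 and q* = 132.
Since 18 is below p* = 32, the floor does not bind and the free-market outcome prevails.
Since the control does not bind, no trades are prevented and deadweight loss is zero.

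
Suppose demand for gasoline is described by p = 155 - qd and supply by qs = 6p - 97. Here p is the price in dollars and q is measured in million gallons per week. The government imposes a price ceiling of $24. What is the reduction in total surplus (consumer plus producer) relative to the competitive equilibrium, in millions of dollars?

3024

Rearranging demand gives qd = 155 - p. Setting quantity demanded equal to quantity supplied, 155 - p = 6p - 97, gives p* = 36 and q* = 119.
The ceiling of 24 is below the equilibrium price 36, so it binds.
At p = 24: qd = 155 - 24 = 131 and qs = 6·24 - 97 = 47.
Quantity traded falls to 47. At q = 47 the demand price is 155 - 47 = 108 and the supply price is (97 + 47)/6 = 24.
Deadweight loss = ½ · (108 - 24) · (119 - 47) = ½ · 84 · 72 = 3024.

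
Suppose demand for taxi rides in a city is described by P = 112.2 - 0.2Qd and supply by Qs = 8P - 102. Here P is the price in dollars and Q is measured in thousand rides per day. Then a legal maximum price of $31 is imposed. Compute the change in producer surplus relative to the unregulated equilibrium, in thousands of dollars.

-4520

Rearranging demand gives Qd = 561 - 5P. Setting quantity demanded equal to quantity supplied, 561 - 5P = 8P - 102, gives P* = 51 and Q* = 306.
Since 31 < 51, the ceiling is binding.
At P = 31: Qd = 561 - 5·31 = 406 and Qs = 8·31 - 102 = 146.
Producer surplus without the control is ½ · (51 - 12.75) · 306 = 5852.25.
With the ceiling, producers sell 146 units at 31, so PS = ½ · (31 - 12.75) · 146 = 1332.25.
Change in producer surplus = 1332.25 - 5852.25 = -4520.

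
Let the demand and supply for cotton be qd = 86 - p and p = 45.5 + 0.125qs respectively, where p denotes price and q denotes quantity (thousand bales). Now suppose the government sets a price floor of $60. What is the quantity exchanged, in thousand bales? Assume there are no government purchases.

Rearranging supply gives qs = 8p - 364. Without the control the market clears where 86 - p = 8p - 364, i.e. p* = 50 and q* = 36.
Since 60 > 50, the floor is binding.
At p = 60: qd = 86 - 60 = 26 and qs = 8·60 - 364 = 116.
The quantity actually transacted is the short side, demand: 26.

26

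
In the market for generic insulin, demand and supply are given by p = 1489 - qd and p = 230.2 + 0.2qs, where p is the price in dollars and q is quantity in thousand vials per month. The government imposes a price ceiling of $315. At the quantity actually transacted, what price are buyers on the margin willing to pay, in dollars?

1065

Rearranging demand gives qd = 1489 - p; rearranging supply gives qs = 5p - 1151. Setting quantity demanded equal to quantity supplied, 1489 - p = 5p - 1151, gives p* = 440 and q* = 1049.
Since 315 < 440, the ceiling is binding.
At p = 315: qd = 1489 - 315 = 1174 and qs = 5·315 - 1151 = 424.
Only 424 units reach the market. On the demand curve, the marginal buyer's willingness to pay at q = 424 is (1489 - 424) = 1065.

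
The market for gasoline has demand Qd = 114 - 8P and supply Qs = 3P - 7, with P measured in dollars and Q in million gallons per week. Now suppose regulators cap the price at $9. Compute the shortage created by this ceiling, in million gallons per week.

Without the control the market clears where 114 - 8P = 3P - 7, i.e. P* = 11 and Q* = 26.
The ceiling of 9 is below the equilibrium price 11, so it binds.
At P = 9: Qd = 114 - 8·9 = 42 and Qs = 3·9 - 7 = 20.
Shortage = Qd - Qs = 42 - 20 = 22.

22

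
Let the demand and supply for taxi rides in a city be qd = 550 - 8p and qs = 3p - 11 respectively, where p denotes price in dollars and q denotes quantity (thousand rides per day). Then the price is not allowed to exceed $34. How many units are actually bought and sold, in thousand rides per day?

91

Setting quantity demanded equal to quantity supplied, 550 - 8p = 3p - 11, gives p* = 51 and q* = 142.
The ceiling of 34 is below the equilibrium price 51, so it binds.
At p = 34: qd = 550 - 8·34 = 278 and qs = 3·34 - 11 = 91.
The quantity actually transacted is the short side, supply: 91.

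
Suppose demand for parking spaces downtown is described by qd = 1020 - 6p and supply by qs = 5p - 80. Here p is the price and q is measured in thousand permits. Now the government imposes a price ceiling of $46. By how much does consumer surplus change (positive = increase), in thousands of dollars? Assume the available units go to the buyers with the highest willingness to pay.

In a free market, 1020 - 6p = 5p - 80 gives the equilibrium p* = 100, q* = 420.
The ceiling of 46 is below the equilibrium price 100, so it binds.
At p = 46: qd = 1020 - 6·46 = 744 and qs = 5·46 - 80 = 150.
Consumer surplus without the control is ½ · (170 - 100) · 420 = 14700.
With the ceiling, 150 units are sold at 46 (assume they go to the highest-value buyers). The demand price at q = 150 is 145, so CS = ½ · [(170 - 46) + (145 - 46)] · 150 = 16725.
Change in consumer surplus = 16725 - 14700 = 2025.

2025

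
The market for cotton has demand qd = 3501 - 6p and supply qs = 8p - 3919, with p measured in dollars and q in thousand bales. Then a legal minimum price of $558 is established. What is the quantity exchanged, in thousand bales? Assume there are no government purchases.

153

Setting quantity demanded equal to quantity supplied, 3501 - 6p = 8p - 3919, gives p* = 530 and q* = 321.
The floor of 558 is above the equilibrium price 530, so it binds.
At p = 558: qd = 3501 - 6·558 = 153 and qs = 8·558 - 3919 = 545.
The quantity actually transacted is the short side, demand: 153.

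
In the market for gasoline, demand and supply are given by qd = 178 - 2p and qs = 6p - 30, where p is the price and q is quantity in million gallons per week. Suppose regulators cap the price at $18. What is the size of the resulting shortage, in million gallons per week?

64

Without the control the market clears where 178 - 2p = 6p - 30, i.e. p* = 26 and q* = 126.
Because the ceiling (18) lies below the market-clearing price, it is binding.
At p = 18: qd = 178 - 2·18 = 142 and qs = 6·18 - 30 = 78.
Shortage = qd - qs = 142 - 78 = 64.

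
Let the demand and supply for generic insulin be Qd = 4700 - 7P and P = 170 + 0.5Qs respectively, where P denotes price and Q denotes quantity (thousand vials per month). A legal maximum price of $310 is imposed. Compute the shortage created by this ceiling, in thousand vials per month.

Rearranging supply gives Qs = 2P - 340. Without the control the market clears where 4700 - 7P = 2P - 340, i.e. P* = 560 and Q* = 780.
Because the ceiling (310) lies below the market-clearing price, it is binding.
At P = 310: Qd = 4700 - 7·310 = 2530 and Qs = 2·310 - 340 = 280.
Shortage = Qd - Qs = 2530 - 280 = 2250.

2250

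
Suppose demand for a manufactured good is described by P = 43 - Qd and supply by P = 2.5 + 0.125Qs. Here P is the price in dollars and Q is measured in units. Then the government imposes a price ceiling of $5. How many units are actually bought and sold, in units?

Rearranging demand gives Qd = 43 - P; rearranging supply gives Qs = 8P - 20. Setting quantity demanded equal to quantity supplied, 43 - P = 8P - 20, gives P* = 7 and Q* = 36.
Since 5 < 7, the ceiling is binding.
At P = 5: Qd = 43 - 5 = 38 and Qs = 8·5 - 20 = 20.
The quantity actually transacted is the short side, supply: 20.

20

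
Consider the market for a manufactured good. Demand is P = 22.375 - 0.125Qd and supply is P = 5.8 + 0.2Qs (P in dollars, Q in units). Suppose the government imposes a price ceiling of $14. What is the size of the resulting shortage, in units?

Rearranging demand gives Qd = 179 - 8P; rearranging supply gives Qs = 5P - 29. Setting quantity demanded equal to quantity supplied, 179 - 8P = 5P - 29, gives P* = 16 and Q* = 51.
Because the ceiling (14) lies below the market-clearing price, it is binding.
At P = 14: Qd = 179 - 8·14 = 67 and Qs = 5·14 - 29 = 41.
Shortage = Qd - Qs = 67 - 41 = 26.

26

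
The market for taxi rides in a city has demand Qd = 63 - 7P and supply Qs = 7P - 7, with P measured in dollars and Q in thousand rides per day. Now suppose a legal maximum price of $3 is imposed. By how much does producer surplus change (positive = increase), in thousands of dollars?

-42

Setting quantity demanded equal to quantity supplied, 63 - 7P = 7P - 7, gives P* = 5 and Q* = 28.
Since 3 < 5, the ceiling is binding.
At P = 3: Qd = 63 - 7·3 = 42 and Qs = 7·3 - 7 = 14.
Producer surplus without the control is ½ · (5 - 1) · 28 = 56.
With the ceiling, producers sell 14 units at 3, so PS = ½ · (3 - 1) · 14 = 14.
Change in producer surplus = 14 - 56 = -42.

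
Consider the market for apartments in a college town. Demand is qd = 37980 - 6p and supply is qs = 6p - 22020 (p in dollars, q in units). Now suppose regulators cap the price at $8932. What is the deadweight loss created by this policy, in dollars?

In a free market, 37980 - 6p = 6p - 22020 gives the equilibrium p* = 5000, q* = 7980.
Since 8932 is above p* = 5000, the ceiling does not bind and the free-market outcome prevails.
Since the control does not bind, no trades are prevented and deadweight loss is zero.

0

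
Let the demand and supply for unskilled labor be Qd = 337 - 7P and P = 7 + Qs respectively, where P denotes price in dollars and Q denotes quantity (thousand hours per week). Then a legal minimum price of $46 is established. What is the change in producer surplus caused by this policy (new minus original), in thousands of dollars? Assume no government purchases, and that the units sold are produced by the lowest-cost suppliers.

Rearranging supply gives Qs = P - 7. Setting quantity demanded equal to quantity supplied, 337 - 7P = P - 7, gives P* = 43 and Q* = 36.
Because the floor (46) lies above the market-clearing price, it is binding.
At P = 46: Qd = 337 - 7·46 = 15 and Qs = 46 - 7 = 39.
Producer surplus without the control is ½ · (43 - 7) · 36 = 648.
With the floor, 15 units are sold at 46. The supply price at Q = 15 is 22, so PS = ½ · [(46 - 7) + (46 - 22)] · 15 = 472.5.
Change in producer surplus = 472.5 - 648 = -175.5.

-175.5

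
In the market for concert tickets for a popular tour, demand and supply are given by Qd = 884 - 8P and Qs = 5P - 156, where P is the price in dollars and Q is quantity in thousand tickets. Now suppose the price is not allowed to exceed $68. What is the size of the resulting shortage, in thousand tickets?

Without the control the market clears where 884 - 8P = 5P - 156, i.e. P* = 80 and Q* = 244.
The ceiling of 68 is below the equilibrium price 80, so it binds.
At P = 68: Qd = 884 - 8·68 = 340 and Qs = 5·68 - 156 = 184.
Shortage = Qd - Qs = 340 - 184 = 156.

156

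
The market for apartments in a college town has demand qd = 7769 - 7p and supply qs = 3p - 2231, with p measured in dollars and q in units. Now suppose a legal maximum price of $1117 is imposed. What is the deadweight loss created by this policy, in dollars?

Without the control the market clears where 7769 - 7p = 3p - 2231, i.e. p* = 1000 and q* = 769.
Since 1117 is above p* = 1000, the ceiling does not bind and the free-market outcome prevails.
Since the control does not bind, no trades are prevented and deadweight loss is zero.

0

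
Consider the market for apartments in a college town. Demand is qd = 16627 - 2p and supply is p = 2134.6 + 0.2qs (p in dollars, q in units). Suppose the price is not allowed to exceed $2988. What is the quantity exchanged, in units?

Rearranging supply gives qs = 5p - 10673. In a free market, 16627 - 2p = 5p - 10673 gives the equilibrium p* = 3900, q* = 8827.
Because the ceiling (2988) lies below the market-clearing price, it is binding.
At p = 2988: qd = 16627 - 2·2988 = 10651 and qs = 5·2988 - 10673 = 4267.
The quantity actually transacted is the short side, supply: 4267.

4267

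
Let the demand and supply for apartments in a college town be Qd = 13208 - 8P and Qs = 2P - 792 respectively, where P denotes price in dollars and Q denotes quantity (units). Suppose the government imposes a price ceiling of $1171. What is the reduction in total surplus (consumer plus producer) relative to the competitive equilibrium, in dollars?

Equilibrium: 13208 - 8P = 2P - 792, so 14000 = 10P and P* = 1400, Q* = 2008.
Because the ceiling (1171) lies below the market-clearing price, it is binding.
At P = 1171: Qd = 13208 - 8·1171 = 3840 and Qs = 2·1171 - 792 = 1550.
Quantity traded falls to 1550. At Q = 1550 the demand price is (13208 - 1550)/8 = 1457.25 and the supply price is (792 + 1550)/2 = 1171.
Deadweight loss = ½ · (1457.25 - 1171) · (2008 - 1550) = ½ · 286.25 · 458 = 65551.25.

65551.25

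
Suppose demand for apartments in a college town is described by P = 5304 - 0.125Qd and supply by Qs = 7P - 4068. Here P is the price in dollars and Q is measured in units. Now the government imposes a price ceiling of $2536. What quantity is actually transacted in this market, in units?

Rearranging demand gives Qd = 42432 - 8P. In a free market, 42432 - 8P = 7P - 4068 gives the equilibrium P* = 3100, Q* = 17632.
Since 2536 < 3100, the ceiling is binding.
At P = 2536: Qd = 42432 - 8·2536 = 22144 and Qs = 7·2536 - 4068 = 13684.
The quantity actually transacted is the short side, supply: 13684.

13684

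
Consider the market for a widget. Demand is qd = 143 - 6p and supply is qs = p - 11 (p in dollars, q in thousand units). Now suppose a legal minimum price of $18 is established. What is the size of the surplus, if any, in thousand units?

Setting quantity demanded equal to quantity supplied, 143 - 6p = p - 11, gives p* = 22 and q* = 11.
The floor of 18 is below the equilibrium price 22, so it is not binding; the market clears at p* = 22, q* = 11.
Since the control does not bind, there is no surplus.

0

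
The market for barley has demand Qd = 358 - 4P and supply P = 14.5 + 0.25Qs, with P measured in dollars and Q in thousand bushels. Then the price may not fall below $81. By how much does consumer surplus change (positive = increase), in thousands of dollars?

Rearranging supply gives Qs = 4P - 58. In a free market, 358 - 4P = 4P - 58 gives the equilibrium P* = 52, Q* = 150.
The floor of 81 is above the equilibrium price 52, so it binds.
At P = 81: Qd = 358 - 4·81 = 34 and Qs = 4·81 - 58 = 266.
Consumer surplus without the control is ½ · (89.5 - 52) · 150 = 2812.5.
With the floor, consumers buy 34 units at 81, so CS = ½ · (89.5 - 81) · 34 = 144.5.
Change in consumer surplus = 144.5 - 2812.5 = -2668.

-2668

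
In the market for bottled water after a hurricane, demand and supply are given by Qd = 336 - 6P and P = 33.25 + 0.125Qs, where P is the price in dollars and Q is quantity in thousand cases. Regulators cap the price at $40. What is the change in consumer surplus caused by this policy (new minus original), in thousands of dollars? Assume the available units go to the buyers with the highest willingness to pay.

Rearranging supply gives Qs = 8P - 266. Setting quantity demanded equal to quantity supplied, 336 - 6P = 8P - 266, gives P* = 43 and Q* = 78.
Since 40 < 43, the ceiling is binding.
At P = 40: Qd = 336 - 6·40 = 96 and Qs = 8·40 - 266 = 54.
Consumer surplus without the control is ½ · (56 - 43) · 78 = 507.
With the ceiling, 54 units are sold at 40 (assume they go to the highest-value buyers). The demand price at Q = 54 is 47, so CS = ½ · [(56 - 40) + (47 - 40)] · 54 = 621.
Change in consumer surplus = 621 - 507 = 114.

114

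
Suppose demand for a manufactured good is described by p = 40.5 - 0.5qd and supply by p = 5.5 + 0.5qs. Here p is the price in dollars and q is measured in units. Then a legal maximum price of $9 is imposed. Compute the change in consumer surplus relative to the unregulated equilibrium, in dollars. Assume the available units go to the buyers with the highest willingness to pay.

Rearranging demand gives qd = 81 - 2p; rearranging supply gives qs = 2p - 11. Equilibrium: 81 - 2p = 2p - 11, so 92 = 4p and p* = 23, q* = 35.
Since 9 < 23, the ceiling is binding.
At p = 9: qd = 81 - 2·9 = 63 and qs = 2·9 - 11 = 7.
Consumer surplus without the control is ½ · (40.5 - 23) · 35 = 306.25.
With the ceiling, 7 units are sold at 9 (assume they go to the highest-value buyers). The demand price at q = 7 is 37, so CS = ½ · [(40.5 - 9) + (37 - 9)] · 7 = 208.25.
Change in consumer surplus = 208.25 - 306.25 = -98.

-98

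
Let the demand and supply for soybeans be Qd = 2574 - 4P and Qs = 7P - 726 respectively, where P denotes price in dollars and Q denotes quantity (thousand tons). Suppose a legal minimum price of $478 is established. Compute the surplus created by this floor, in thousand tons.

1958

Without the control the market clears where 2574 - 4P = 7P - 726, i.e. P* = 300 and Q* = 1374.
The floor of 478 is above the equilibrium price 300, so it binds.
At P = 478: Qd = 2574 - 4·478 = 662 and Qs = 7·478 - 726 = 2620.
Surplus = Qs - Qd = 2620 - 662 = 1958.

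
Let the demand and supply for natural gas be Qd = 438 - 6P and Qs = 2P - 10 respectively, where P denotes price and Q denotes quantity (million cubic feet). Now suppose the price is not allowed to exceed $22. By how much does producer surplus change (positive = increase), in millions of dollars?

-2312

Setting quantity demanded equal to quantity supplied, 438 - 6P = 2P - 10, gives P* = 56 and Q* = 102.
The ceiling of 22 is below the equilibrium price 56, so it binds.
At P = 22: Qd = 438 - 6·22 = 306 and Qs = 2·22 - 10 = 34.
Producer surplus without the control is ½ · (56 - 5) · 102 = 2601.
With the ceiling, producers sell 34 units at 22, so PS = ½ · (22 - 5) · 34 = 289.
Change in producer surplus = 289 - 2601 = -2312.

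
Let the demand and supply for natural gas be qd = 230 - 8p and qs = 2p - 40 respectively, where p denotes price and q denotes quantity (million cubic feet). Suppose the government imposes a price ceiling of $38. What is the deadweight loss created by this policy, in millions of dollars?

0

In a free market, 230 - 8p = 2p - 40 gives the equilibrium p* = 27, q* = 14.
Since 38 is above p* = 27, the ceiling does not bind and the free-market outcome prevails.
Since the control does not bind, no trades are prevented and deadweight loss is zero.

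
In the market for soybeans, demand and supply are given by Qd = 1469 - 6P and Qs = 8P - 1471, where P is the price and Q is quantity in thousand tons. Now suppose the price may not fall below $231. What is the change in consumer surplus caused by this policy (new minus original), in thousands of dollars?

Equilibrium: 1469 - 6P = 8P - 1471, so 2940 = 14P and P* = 210, Q* = 209.
Since 231 > 210, the floor is binding.
At P = 231: Qd = 1469 - 6·231 = 83 and Qs = 8·231 - 1471 = 377.
Consumer surplus without the control is ½ · (1469/6 - 210) · 209 = 43681/12.
With the floor, consumers buy 83 units at 231, so CS = ½ · (1469/6 - 231) · 83 = 6889/12.
Change in consumer surplus = 6889/12 - 43681/12 = -3066.

-3066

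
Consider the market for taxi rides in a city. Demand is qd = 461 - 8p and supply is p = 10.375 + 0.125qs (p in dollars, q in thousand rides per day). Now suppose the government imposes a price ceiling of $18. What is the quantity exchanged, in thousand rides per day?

Rearranging supply gives qs = 8p - 83. Setting quantity demanded equal to quantity supplied, 461 - 8p = 8p - 83, gives p* = 34 and q* = 189.
Because the ceiling (18) lies below the market-clearing price, it is binding.
At p = 18: qd = 461 - 8·18 = 317 and qs = 8·18 - 83 = 61.
The quantity actually transacted is the short side, supply: 61.

61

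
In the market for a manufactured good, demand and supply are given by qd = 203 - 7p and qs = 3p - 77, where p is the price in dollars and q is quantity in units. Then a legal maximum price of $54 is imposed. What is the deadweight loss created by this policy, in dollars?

0

Equilibrium: 203 - 7p = 3p - 77, so 280 = 10p and p* = 28, q* = 7.
Since 54 is above p* = 28, the ceiling does not bind and the free-market outcome prevails.
Since the control does not bind, no trades are prevented and deadweight loss is zero.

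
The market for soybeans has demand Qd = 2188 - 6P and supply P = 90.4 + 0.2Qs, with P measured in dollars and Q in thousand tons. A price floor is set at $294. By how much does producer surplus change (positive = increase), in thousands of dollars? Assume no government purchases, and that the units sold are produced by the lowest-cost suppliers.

12398.4

Rearranging supply gives Qs = 5P - 452. Setting quantity demanded equal to quantity supplied, 2188 - 6P = 5P - 452, gives P* = 240 and Q* = 748.
Since 294 > 240, the floor is binding.
At P = 294: Qd = 2188 - 6·294 = 424 and Qs = 5·294 - 452 = 1018.
Producer surplus without the control is ½ · (240 - 90.4) · 748 = 55950.4.
With the floor, 424 units are sold at 294. The supply price at Q = 424 is 175.2, so PS = ½ · [(294 - 90.4) + (294 - 175.2)] · 424 = 68348.8.
Change in producer surplus = 68348.8 - 55950.4 = 12398.4.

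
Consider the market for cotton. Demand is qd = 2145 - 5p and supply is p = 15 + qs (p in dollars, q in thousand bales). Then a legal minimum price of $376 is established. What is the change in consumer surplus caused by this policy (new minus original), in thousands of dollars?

Rearranging supply gives qs = p - 15. Setting quantity demanded equal to quantity supplied, 2145 - 5p = p - 15, gives p* = 360 and q* = 345.
The floor of 376 is above the equilibrium price 360, so it binds.
At p = 376: qd = 2145 - 5·376 = 265 and qs = 376 - 15 = 361.
Consumer surplus without the control is ½ · (429 - 360) · 345 = 11902.5.
With the floor, consumers buy 265 units at 376, so CS = ½ · (429 - 376) · 265 = 7022.5.
Change in consumer surplus = 7022.5 - 11902.5 = -4880.

-4880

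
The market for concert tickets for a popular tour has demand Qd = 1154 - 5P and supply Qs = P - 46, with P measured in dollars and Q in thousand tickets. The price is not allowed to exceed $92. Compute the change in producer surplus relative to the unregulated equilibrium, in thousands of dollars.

-10800

Setting quantity demanded equal to quantity supplied, 1154 - 5P = P - 46, gives P* = 200 and Q* = 154.
Because the ceiling (92) lies below the market-clearing price, it is binding.
At P = 92: Qd = 1154 - 5·92 = 694 and Qs = 92 - 46 = 46.
Producer surplus without the control is ½ · (200 - 46) · 154 = 11858.
With the ceiling, producers sell 46 units at 92, so PS = ½ · (92 - 46) · 46 = 1058.
Change in producer surplus = 1058 - 11858 = -10800.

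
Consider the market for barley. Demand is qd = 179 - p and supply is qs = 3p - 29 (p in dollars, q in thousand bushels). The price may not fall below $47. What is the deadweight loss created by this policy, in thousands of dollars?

In a free market, 179 - p = 3p - 29 gives the equilibrium p* = 52, q* = 127.
The floor of 47 is below the equilibrium price 52, so it is not binding; the market clears at p* = 52, q* = 127.
Since the control does not bind, no trades are prevented and deadweight loss is zero.

0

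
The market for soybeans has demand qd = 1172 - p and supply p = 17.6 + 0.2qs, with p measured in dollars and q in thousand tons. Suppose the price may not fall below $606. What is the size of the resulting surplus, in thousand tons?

2376

Rearranging supply gives qs = 5p - 88. Equilibrium: 1172 - p = 5p - 88, so 1260 = 6p and p* = 210, q* = 962.
The floor of 606 is above the equilibrium price 210, so it binds.
At p = 606: qd = 1172 - 606 = 566 and qs = 5·606 - 88 = 2942.
Surplus = qs - qd = 2942 - 566 = 2376.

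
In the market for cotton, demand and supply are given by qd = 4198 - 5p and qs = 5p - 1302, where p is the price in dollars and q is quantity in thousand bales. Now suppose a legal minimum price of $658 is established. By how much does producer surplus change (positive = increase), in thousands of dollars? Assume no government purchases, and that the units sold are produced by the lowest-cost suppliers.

In a free market, 4198 - 5p = 5p - 1302 gives the equilibrium p* = 550, q* = 1448.
Because the floor (658) lies above the market-clearing price, it is binding.
At p = 658: qd = 4198 - 5·658 = 908 and qs = 5·658 - 1302 = 1988.
Producer surplus without the control is ½ · (550 - 260.4) · 1448 = 209670.4.
With the floor, 908 units are sold at 658. The supply price at q = 908 is 442, so PS = ½ · [(658 - 260.4) + (658 - 442)] · 908 = 278574.4.
Change in producer surplus = 278574.4 - 209670.4 = 68904.

68904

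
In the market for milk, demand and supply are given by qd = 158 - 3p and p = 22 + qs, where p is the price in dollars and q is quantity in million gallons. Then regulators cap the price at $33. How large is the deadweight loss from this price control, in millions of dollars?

96

Rearranging supply gives qs = p - 22. In a free market, 158 - 3p = p - 22 gives the equilibrium p* = 45, q* = 23.
Since 33 < 45, the ceiling is binding.
At p = 33: qd = 158 - 3·33 = 59 and qs = 33 - 22 = 11.
Quantity traded falls to 11. At q = 11 the demand price is (158 - 11)/3 = 49 and the supply price is 22 + 11 = 33.
Deadweight loss = ½ · (49 - 33) · (23 - 11) = ½ · 16 · 12 = 96.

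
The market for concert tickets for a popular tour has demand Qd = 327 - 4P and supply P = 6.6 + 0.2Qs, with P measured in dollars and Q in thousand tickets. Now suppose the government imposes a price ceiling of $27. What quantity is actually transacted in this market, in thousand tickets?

102

Rearranging supply gives Qs = 5P - 33. In a free market, 327 - 4P = 5P - 33 gives the equilibrium P* = 40, Q* = 167.
Since 27 < 40, the ceiling is binding.
At P = 27: Qd = 327 - 4·27 = 219 and Qs = 5·27 - 33 = 102.
The quantity actually transacted is the short side, supply: 102.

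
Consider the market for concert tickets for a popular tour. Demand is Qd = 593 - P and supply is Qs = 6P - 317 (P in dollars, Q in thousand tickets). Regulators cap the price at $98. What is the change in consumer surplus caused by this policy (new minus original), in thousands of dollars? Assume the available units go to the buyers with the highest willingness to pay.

-9760

Setting quantity demanded equal to quantity supplied, 593 - P = 6P - 317, gives P* = 130 and Q* = 463.
Since 98 < 130, the ceiling is binding.
At P = 98: Qd = 593 - 98 = 495 and Qs = 6·98 - 317 = 271.
Consumer surplus without the control is ½ · (593 - 130) · 463 = 107184.5.
With the ceiling, 271 units are sold at 98 (assume they go to the highest-value buyers). The demand price at Q = 271 is 322, so CS = ½ · [(593 - 98) + (322 - 98)] · 271 = 97424.5.
Change in consumer surplus = 97424.5 - 107184.5 = -9760.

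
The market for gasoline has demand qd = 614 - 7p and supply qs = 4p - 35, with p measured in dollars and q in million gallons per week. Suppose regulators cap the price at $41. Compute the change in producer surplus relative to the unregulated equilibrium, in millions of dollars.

-2970

Setting quantity demanded equal to quantity supplied, 614 - 7p = 4p - 35, gives p* = 59 and q* = 201.
Since 41 < 59, the ceiling is binding.
At p = 41: qd = 614 - 7·41 = 327 and qs = 4·41 - 35 = 129.
Producer surplus without the control is ½ · (59 - 8.75) · 201 = 5050.125.
With the ceiling, producers sell 129 units at 41, so PS = ½ · (41 - 8.75) · 129 = 2080.125.
Change in producer surplus = 2080.125 - 5050.125 = -2970.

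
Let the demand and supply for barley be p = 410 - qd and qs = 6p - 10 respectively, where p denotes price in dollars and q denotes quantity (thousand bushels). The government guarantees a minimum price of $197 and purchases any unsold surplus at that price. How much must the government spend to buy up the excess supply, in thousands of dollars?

Rearranging demand gives qd = 410 - p. Setting quantity demanded equal to quantity supplied, 410 - p = 6p - 10, gives p* = 60 and q* = 350.
Since 197 > 60, the floor is binding.
At p = 197: qd = 410 - 197 = 213 and qs = 6·197 - 10 = 1172.
Surplus = qs - qd = 959.
Government expenditure = surplus × support price = 959 × 197 = 188923.

188923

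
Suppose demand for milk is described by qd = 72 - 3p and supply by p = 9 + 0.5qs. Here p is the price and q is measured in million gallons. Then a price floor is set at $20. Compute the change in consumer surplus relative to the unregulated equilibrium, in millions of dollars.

-30

Rearranging supply gives qs = 2p - 18. Without the control the market clears where 72 - 3p = 2p - 18, i.e. p* = 18 and q* = 18.
Because the floor (20) lies above the market-clearing price, it is binding.
At p = 20: qd = 72 - 3·20 = 12 and qs = 2·20 - 18 = 22.
Consumer surplus without the control is ½ · (24 - 18) · 18 = 54.
With the floor, consumers buy 12 units at 20, so CS = ½ · (24 - 20) · 12 = 24.
Change in consumer surplus = 24 - 54 = -30.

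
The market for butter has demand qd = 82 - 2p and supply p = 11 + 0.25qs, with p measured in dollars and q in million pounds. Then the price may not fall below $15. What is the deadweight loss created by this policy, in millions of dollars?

Rearranging supply gives qs = 4p - 44. Setting quantity demanded equal to quantity supplied, 82 - 2p = 4p - 44, gives p* = 21 and q* = 40.
The floor of 15 is below the equilibrium price 21, so it is not binding; the market clears at p* = 21, q* = 40.
Since the control does not bind, no trades are prevented and deadweight loss is zero.

0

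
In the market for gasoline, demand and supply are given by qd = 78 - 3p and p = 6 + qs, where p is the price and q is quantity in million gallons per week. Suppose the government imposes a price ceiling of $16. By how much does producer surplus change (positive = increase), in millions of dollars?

Rearranging supply gives qs = p - 6. Without the control the market clears where 78 - 3p = p - 6, i.e. p* = 21 and q* = 15.
Because the ceiling (16) lies below the market-clearing price, it is binding.
At p = 16: qd = 78 - 3·16 = 30 and qs = 16 - 6 = 10.
Producer surplus without the control is ½ · (21 - 6) · 15 = 112.5.
With the ceiling, producers sell 10 units at 16, so PS = ½ · (16 - 6) · 10 = 50.
Change in producer surplus = 50 - 112.5 = -62.5.

-62.5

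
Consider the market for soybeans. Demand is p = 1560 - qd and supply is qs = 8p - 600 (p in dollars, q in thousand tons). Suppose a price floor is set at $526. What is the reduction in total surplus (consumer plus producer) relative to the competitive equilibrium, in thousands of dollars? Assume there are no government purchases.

46010.25

Rearranging demand gives qd = 1560 - p. Setting quantity demanded equal to quantity supplied, 1560 - p = 8p - 600, gives p* = 240 and q* = 1320.
The floor of 526 is above the equilibrium price 240, so it binds.
At p = 526: qd = 1560 - 526 = 1034 and qs = 8·526 - 600 = 3608.
Quantity traded falls to 1034. At q = 1034 the demand price is 1560 - 1034 = 526 and the supply price is (600 + 1034)/8 = 204.25.
Deadweight loss = ½ · (526 - 204.25) · (1320 - 1034) = ½ · 321.75 · 286 = 46010.25.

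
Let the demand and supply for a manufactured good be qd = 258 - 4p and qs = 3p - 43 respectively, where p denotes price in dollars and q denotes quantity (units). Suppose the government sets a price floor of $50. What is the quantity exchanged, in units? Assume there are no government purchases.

Equilibrium: 258 - 4p = 3p - 43, so 301 = 7p and p* = 43, q* = 86.
Since 50 > 43, the floor is binding.
At p = 50: qd = 258 - 4·50 = 58 and qs = 3·50 - 43 = 107.
The quantity actually transacted is the short side, demand: 58.

58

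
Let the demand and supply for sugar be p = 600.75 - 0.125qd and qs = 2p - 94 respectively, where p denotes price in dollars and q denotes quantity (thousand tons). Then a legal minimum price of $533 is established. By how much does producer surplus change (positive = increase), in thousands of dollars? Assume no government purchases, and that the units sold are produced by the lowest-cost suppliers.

Rearranging demand gives qd = 4806 - 8p. Without the control the market clears where 4806 - 8p = 2p - 94, i.e. p* = 490 and q* = 886.
Because the floor (533) lies above the market-clearing price, it is binding.
At p = 533: qd = 4806 - 8·533 = 542 and qs = 2·533 - 94 = 972.
Producer surplus without the control is ½ · (490 - 47) · 886 = 196249.
With the floor, 542 units are sold at 533. The supply price at q = 542 is 318, so PS = ½ · [(533 - 47) + (533 - 318)] · 542 = 189971.
Change in producer surplus = 189971 - 196249 = -6278.

-6278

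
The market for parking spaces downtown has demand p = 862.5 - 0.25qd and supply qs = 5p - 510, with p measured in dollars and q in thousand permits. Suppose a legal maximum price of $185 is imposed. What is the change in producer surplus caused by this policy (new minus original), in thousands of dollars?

-268387.5

Rearranging demand gives qd = 3450 - 4p. In a free market, 3450 - 4p = 5p - 510 gives the equilibrium p* = 440, q* = 1690.
Because the ceiling (185) lies below the market-clearing price, it is binding.
At p = 185: qd = 3450 - 4·185 = 2710 and qs = 5·185 - 510 = 415.
Producer surplus without the control is ½ · (440 - 102) · 1690 = 285610.
With the ceiling, producers sell 415 units at 185, so PS = ½ · (185 - 102) · 415 = 17222.5.
Change in producer surplus = 17222.5 - 285610 = -268387.5.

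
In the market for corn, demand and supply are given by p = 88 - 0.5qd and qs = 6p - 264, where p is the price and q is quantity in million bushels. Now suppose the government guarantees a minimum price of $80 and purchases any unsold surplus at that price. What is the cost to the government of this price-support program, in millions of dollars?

Rearranging demand gives qd = 176 - 2p. Equilibrium: 176 - 2p = 6p - 264, so 440 = 8p and p* = 55, q* = 66.
The floor of 80 is above the equilibrium price 55, so it binds.
At p = 80: qd = 176 - 2·80 = 16 and qs = 6·80 - 264 = 216.
Surplus = qs - qd = 200.
Government expenditure = surplus × support price = 200 × 80 = 16000.

16000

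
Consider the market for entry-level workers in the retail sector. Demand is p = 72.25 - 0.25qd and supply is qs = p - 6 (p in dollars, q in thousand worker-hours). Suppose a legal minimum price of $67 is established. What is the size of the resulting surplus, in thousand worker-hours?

40

Rearranging demand gives qd = 289 - 4p. Setting quantity demanded equal to quantity supplied, 289 - 4p = p - 6, gives p* = 59 and q* = 53.
Since 67 > 59, the floor is binding.
At p = 67: qd = 289 - 4·67 = 21 and qs = 67 - 6 = 61.
Surplus = qs - qd = 61 - 21 = 40.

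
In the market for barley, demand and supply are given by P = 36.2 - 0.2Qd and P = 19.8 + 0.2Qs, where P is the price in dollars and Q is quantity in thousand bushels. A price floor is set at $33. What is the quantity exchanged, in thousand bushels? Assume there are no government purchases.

16

Rearranging demand gives Qd = 181 - 5P; rearranging supply gives Qs = 5P - 99. Setting quantity demanded equal to quantity supplied, 181 - 5P = 5P - 99, gives P* = 28 and Q* = 41.
The floor of 33 is above the equilibrium price 28, so it binds.
At P = 33: Qd = 181 - 5·33 = 16 and Qs = 5·33 - 99 = 66.
The quantity actually transacted is the short side, demand: 16.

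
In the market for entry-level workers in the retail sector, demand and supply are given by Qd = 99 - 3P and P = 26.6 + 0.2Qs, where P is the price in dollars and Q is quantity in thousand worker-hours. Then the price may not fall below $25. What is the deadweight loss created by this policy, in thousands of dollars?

Rearranging supply gives Qs = 5P - 133. In a free market, 99 - 3P = 5P - 133 gives the equilibrium P* = 29, Q* = 12.
The floor of 25 is below the equilibrium price 29, so it is not binding; the market clears at P* = 29, Q* = 12.
Since the control does not bind, no trades are prevented and deadweight loss is zero.

0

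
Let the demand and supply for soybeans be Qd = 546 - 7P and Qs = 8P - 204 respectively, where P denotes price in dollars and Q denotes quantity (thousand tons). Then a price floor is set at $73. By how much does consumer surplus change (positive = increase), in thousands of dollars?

In a free market, 546 - 7P = 8P - 204 gives the equilibrium P* = 50, Q* = 196.
The floor of 73 is above the equilibrium price 50, so it binds.
At P = 73: Qd = 546 - 7·73 = 35 and Qs = 8·73 - 204 = 380.
Consumer surplus without the control is ½ · (78 - 50) · 196 = 2744.
With the floor, consumers buy 35 units at 73, so CS = ½ · (78 - 73) · 35 = 87.5.
Change in consumer surplus = 87.5 - 2744 = -2656.5.

-2656.5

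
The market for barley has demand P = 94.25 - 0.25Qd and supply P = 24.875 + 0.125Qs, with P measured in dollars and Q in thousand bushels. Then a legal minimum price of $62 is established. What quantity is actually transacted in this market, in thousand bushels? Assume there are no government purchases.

129

Rearranging demand gives Qd = 377 - 4P; rearranging supply gives Qs = 8P - 199. In a free market, 377 - 4P = 8P - 199 gives the equilibrium P* = 48, Q* = 185.
Because the floor (62) lies above the market-clearing price, it is binding.
At P = 62: Qd = 377 - 4·62 = 129 and Qs = 8·62 - 199 = 297.
The quantity actually transacted is the short side, demand: 129.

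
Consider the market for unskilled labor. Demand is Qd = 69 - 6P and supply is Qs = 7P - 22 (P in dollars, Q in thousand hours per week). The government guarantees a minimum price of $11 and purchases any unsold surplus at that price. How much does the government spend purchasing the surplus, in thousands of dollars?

572

In a free market, 69 - 6P = 7P - 22 gives the equilibrium P* = 7, Q* = 27.
The floor of 11 is above the equilibrium price 7, so it binds.
At P = 11: Qd = 69 - 6·11 = 3 and Qs = 7·11 - 22 = 55.
Surplus = Qs - Qd = 52.
Government expenditure = surplus × support price = 52 × 11 = 572.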